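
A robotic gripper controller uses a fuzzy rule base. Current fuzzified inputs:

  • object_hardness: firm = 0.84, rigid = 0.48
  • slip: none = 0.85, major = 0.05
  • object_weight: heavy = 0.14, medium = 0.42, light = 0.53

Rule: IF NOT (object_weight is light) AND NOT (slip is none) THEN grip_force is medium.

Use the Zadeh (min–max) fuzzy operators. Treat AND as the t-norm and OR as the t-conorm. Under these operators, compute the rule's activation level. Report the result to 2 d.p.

0.15

firing strength: ¬light=1−0.53=0.47, ¬none=1−0.85=0.15; AND[min(a, b)] → w = 0.15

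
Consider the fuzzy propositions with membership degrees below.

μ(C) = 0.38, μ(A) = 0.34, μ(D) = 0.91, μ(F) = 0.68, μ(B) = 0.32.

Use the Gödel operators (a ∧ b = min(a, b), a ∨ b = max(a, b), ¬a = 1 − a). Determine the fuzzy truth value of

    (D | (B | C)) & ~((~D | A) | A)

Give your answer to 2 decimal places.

B | C = max(a, b) on (0.32, 0.38) = 0.38
D | (B | C) = max(a, b) on (0.91, 0.38) = 0.91
~D = 1 − 0.91 = 0.09
~D | A = max(a, b) on (0.09, 0.34) = 0.34
(~D | A) | A = max(a, b) on (0.34, 0.34) = 0.34
~((~D | A) | A) = 1 − 0.34 = 0.66
(D | (B | C)) & ~((~D | A) | A) = min(a, b) on (0.91, 0.66) = 0.66

0.66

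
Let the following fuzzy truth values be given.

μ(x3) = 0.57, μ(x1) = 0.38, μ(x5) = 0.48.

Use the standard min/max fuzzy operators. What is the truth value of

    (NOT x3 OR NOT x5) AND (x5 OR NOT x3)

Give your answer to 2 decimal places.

NOT x3 = 1 − 0.57 = 0.43
NOT x5 = 1 − 0.48 = 0.52
NOT x3 OR NOT x5 = max(a, b) on (0.43, 0.52) = 0.52
NOT x3 = 1 − 0.57 = 0.43
x5 OR NOT x3 = max(a, b) on (0.48, 0.43) = 0.48
(NOT x3 OR NOT x5) AND (x5 OR NOT x3) = min(a, b) on (0.52, 0.48) = 0.48

0.48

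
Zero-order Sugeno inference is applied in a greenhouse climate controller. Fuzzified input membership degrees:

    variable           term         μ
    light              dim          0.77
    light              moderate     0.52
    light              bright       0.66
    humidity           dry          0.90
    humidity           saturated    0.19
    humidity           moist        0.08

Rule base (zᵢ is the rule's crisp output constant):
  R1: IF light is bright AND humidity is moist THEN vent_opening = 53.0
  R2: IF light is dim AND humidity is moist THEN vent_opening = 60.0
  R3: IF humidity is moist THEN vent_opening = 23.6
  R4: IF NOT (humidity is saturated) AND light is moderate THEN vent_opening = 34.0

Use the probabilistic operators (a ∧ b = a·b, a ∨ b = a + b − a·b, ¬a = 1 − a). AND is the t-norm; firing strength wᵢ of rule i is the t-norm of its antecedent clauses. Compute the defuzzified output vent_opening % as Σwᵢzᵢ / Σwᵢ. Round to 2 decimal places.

R1 (z=53.0): bright=0.66, moist=0.08; AND[a·b] → w = 0.0528
R2 (z=60.0): dim=0.77, moist=0.08; AND[a·b] → w = 0.0616
R3 (z=23.6): moist=0.08 → w = 0.0800
R4 (z=34.0): ¬saturated=1−0.19=0.81, moderate=0.52; AND[a·b] → w = 0.4212
Weighted average = (0.0528·53.0 + 0.0616·60.0 + 0.0800·23.6 + 0.4212·34.0) / (0.0528 + 0.0616 + 0.0800 + 0.4212)
  = 22.7032 / 0.6156 = 36.88

36.88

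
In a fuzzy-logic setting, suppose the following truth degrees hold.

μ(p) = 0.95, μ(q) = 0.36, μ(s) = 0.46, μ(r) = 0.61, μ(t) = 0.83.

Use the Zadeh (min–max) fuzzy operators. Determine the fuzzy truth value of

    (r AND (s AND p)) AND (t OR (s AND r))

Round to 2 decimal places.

0.46

s AND p = min(a, b) on (0.46, 0.95) = 0.46
r AND (s AND p) = min(a, b) on (0.61, 0.46) = 0.46
s AND r = min(a, b) on (0.46, 0.61) = 0.46
t OR (s AND r) = max(a, b) on (0.83, 0.46) = 0.83
(r AND (s AND p)) AND (t OR (s AND r)) = min(a, b) on (0.46, 0.83) = 0.46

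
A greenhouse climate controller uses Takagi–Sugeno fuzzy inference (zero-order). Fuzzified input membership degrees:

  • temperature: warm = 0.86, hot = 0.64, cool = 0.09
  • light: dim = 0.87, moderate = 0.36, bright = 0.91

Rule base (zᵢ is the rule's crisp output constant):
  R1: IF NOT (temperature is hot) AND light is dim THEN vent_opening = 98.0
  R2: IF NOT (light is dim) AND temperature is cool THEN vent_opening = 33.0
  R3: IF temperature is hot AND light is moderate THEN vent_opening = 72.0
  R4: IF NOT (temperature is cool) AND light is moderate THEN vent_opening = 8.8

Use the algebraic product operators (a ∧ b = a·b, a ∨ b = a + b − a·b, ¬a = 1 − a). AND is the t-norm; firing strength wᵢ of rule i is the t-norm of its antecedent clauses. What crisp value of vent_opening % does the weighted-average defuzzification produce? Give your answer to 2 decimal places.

R1 (z=98.0): ¬hot=1−0.64=0.36, dim=0.87; AND[a·b] → w = 0.3132
R2 (z=33.0): ¬dim=1−0.87=0.13, cool=0.09; AND[a·b] → w = 0.0117
R3 (z=72.0): hot=0.64, moderate=0.36; AND[a·b] → w = 0.2304
R4 (z=8.8): ¬cool=1−0.09=0.91, moderate=0.36; AND[a·b] → w = 0.3276
Weighted average = (0.3132·98.0 + 0.0117·33.0 + 0.2304·72.0 + 0.3276·8.8) / (0.3132 + 0.0117 + 0.2304 + 0.3276)
  = 50.5514 / 0.8829 = 57.26

57.26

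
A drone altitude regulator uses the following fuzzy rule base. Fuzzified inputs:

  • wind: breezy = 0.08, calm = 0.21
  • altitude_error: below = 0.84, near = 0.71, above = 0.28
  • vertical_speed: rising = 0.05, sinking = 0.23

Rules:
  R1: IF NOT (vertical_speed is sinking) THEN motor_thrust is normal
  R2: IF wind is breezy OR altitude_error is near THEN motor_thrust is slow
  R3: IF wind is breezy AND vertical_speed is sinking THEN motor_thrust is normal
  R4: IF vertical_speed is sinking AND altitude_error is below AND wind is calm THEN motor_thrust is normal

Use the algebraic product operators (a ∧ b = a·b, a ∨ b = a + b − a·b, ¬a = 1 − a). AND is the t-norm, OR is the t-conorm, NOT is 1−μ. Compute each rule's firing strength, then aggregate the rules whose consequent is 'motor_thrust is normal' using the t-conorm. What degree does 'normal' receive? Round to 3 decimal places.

R1: ¬sinking=1−0.23=0.77 → w = 0.7700
R2: breezy=0.08, near=0.71; OR[a + b − a·b] → w = 0.7332
R3: breezy=0.08, sinking=0.23; AND[a·b] → w = 0.0184
R4: sinking=0.23, below=0.84, calm=0.21; AND[a·b] → w = 0.0406
Rules with consequent 'normal': {R1, R3, R4} → strengths 0.7700, 0.0184, 0.0406
Aggregate via t-conorm [a + b − a·b]: 0.7834

0.783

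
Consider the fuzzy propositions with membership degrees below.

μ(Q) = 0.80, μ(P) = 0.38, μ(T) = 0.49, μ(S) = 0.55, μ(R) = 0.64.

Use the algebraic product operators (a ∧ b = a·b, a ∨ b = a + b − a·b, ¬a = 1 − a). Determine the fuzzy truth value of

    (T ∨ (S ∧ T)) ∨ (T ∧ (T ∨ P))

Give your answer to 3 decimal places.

S ∧ T = a·b on (0.5500, 0.4900) = 0.2695
T ∨ (S ∧ T) = a + b − a·b on (0.4900, 0.2695) = 0.6274
T ∨ P = a + b − a·b on (0.4900, 0.3800) = 0.6838
T ∧ (T ∨ P) = a·b on (0.4900, 0.6838) = 0.3351
(T ∨ (S ∧ T)) ∨ (T ∧ (T ∨ P)) = a + b − a·b on (0.6274, 0.3351) = 0.7523

0.752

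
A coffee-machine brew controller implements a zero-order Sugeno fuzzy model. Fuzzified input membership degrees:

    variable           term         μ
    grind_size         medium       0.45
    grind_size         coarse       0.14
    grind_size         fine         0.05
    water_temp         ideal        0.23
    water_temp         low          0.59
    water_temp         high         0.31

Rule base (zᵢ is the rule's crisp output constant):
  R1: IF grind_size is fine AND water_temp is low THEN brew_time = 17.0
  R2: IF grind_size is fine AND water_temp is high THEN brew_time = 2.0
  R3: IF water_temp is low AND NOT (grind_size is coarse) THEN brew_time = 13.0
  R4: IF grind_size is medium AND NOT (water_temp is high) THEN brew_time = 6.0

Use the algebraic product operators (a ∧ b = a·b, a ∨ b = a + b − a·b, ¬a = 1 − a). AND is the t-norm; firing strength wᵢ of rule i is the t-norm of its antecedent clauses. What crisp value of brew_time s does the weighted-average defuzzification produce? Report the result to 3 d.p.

10.420

R1 (z=17.0): fine=0.05, low=0.59; AND[a·b] → w = 0.0295
R2 (z=2.0): fine=0.05, high=0.31; AND[a·b] → w = 0.0155
R3 (z=13.0): low=0.59, ¬coarse=1−0.14=0.86; AND[a·b] → w = 0.5074
R4 (z=6.0): medium=0.45, ¬high=1−0.31=0.69; AND[a·b] → w = 0.3105
Weighted average = (0.0295·17.0 + 0.0155·2.0 + 0.5074·13.0 + 0.3105·6.0) / (0.0295 + 0.0155 + 0.5074 + 0.3105)
  = 8.9917 / 0.8629 = 10.420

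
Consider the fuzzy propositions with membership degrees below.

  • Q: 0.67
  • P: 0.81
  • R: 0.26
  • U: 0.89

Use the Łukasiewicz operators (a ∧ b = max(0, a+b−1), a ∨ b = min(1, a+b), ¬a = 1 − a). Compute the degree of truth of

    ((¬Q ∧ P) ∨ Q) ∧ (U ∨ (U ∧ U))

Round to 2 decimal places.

0.81

¬Q = 1 − 0.67 = 0.33
¬Q ∧ P = max(0, a+b−1) on (0.33, 0.81) = 0.14
(¬Q ∧ P) ∨ Q = min(1, a+b) on (0.14, 0.67) = 0.81
U ∧ U = max(0, a+b−1) on (0.89, 0.89) = 0.78
U ∨ (U ∧ U) = min(1, a+b) on (0.89, 0.78) = 1.00
((¬Q ∧ P) ∨ Q) ∧ (U ∨ (U ∧ U)) = max(0, a+b−1) on (0.81, 1.00) = 0.81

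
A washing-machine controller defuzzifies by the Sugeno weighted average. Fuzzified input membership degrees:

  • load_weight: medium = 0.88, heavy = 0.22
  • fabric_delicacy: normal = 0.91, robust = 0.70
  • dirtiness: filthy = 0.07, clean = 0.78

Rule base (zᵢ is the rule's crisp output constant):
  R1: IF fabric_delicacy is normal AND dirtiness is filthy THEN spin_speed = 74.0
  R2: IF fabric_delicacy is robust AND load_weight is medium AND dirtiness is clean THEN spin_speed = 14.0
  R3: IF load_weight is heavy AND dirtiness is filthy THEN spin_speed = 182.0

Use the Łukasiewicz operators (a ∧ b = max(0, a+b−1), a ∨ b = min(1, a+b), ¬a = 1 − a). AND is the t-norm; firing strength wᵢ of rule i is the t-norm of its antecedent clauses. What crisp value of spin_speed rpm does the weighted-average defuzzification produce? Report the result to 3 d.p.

14.000

R1 (z=74.0): normal=0.91, filthy=0.07; AND[max(0, a+b−1)] → w = 0.00
R2 (z=14.0): robust=0.70, medium=0.88, clean=0.78; AND[max(0, a+b−1)] → w = 0.36
R3 (z=182.0): heavy=0.22, filthy=0.07; AND[max(0, a+b−1)] → w = 0.00
Weighted average = (0.00·74.0 + 0.36·14.0 + 0.00·182.0) / (0.00 + 0.36 + 0.00)
  = 5.0400 / 0.3600 = 14.000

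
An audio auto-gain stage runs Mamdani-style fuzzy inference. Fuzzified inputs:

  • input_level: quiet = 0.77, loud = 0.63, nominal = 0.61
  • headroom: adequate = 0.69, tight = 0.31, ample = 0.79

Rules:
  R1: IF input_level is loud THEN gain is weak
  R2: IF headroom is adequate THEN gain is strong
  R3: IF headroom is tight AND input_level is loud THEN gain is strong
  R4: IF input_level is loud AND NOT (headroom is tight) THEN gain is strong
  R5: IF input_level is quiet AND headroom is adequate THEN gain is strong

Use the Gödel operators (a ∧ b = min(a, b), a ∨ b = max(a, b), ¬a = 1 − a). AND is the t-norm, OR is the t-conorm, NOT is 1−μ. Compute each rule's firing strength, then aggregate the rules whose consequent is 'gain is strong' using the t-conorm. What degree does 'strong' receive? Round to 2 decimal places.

0.69

R1: loud=0.63 → w = 0.63
R2: adequate=0.69 → w = 0.69
R3: tight=0.31, loud=0.63; AND[min(a, b)] → w = 0.31
R4: loud=0.63, ¬tight=1−0.31=0.69; AND[min(a, b)] → w = 0.63
R5: quiet=0.77, adequate=0.69; AND[min(a, b)] → w = 0.69
Rules with consequent 'strong': {R2, R3, R4, R5} → strengths 0.69, 0.31, 0.63, 0.69
Aggregate via t-conorm [max(a, b)]: 0.69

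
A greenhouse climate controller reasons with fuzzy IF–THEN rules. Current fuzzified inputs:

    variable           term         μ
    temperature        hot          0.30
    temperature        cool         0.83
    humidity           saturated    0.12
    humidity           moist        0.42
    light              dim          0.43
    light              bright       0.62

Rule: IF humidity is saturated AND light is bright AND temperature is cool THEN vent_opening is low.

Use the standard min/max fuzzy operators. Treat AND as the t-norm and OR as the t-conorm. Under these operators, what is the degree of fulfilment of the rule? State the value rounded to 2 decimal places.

firing strength: saturated=0.12, bright=0.62, cool=0.83; AND[min(a, b)] → w = 0.12

0.12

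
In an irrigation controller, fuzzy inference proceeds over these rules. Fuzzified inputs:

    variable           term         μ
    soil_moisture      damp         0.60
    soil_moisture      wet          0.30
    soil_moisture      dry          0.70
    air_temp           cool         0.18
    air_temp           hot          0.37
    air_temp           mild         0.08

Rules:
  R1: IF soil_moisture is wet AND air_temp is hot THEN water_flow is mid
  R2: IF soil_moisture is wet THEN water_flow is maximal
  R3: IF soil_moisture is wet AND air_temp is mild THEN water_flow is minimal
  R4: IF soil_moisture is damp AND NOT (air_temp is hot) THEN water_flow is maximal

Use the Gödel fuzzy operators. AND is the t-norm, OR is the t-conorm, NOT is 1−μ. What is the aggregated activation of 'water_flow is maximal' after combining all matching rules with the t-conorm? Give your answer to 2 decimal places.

0.60

R1: wet=0.30, hot=0.37; AND[min(a, b)] → w = 0.30
R2: wet=0.30 → w = 0.30
R3: wet=0.30, mild=0.08; AND[min(a, b)] → w = 0.08
R4: damp=0.60, ¬hot=1−0.37=0.63; AND[min(a, b)] → w = 0.60
Rules with consequent 'maximal': {R2, R4} → strengths 0.30, 0.60
Aggregate via t-conorm [max(a, b)]: 0.60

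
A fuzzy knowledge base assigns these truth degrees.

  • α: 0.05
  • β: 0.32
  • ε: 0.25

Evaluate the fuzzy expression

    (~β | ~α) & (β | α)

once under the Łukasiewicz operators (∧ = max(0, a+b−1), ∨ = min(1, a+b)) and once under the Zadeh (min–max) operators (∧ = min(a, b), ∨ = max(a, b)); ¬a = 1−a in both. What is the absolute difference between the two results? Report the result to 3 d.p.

0.050

Under Łukasiewicz:
  ~β = 1 − 0.32 = 0.68
  ~α = 1 − 0.05 = 0.95
  ~β | ~α = min(1, a+b) on (0.68, 0.95) = 1.00
  β | α = min(1, a+b) on (0.32, 0.05) = 0.37
  (~β | ~α) & (β | α) = max(0, a+b−1) on (1.00, 0.37) = 0.37
  → value = 0.3700
Under Zadeh (min–max):
  ~β = 1 − 0.32 = 0.68
  ~α = 1 − 0.05 = 0.95
  ~β | ~α = max(a, b) on (0.68, 0.95) = 0.95
  β | α = max(a, b) on (0.32, 0.05) = 0.32
  (~β | ~α) & (β | α) = min(a, b) on (0.95, 0.32) = 0.32
  → value = 0.3200
|0.3700 − 0.3200| = 0.050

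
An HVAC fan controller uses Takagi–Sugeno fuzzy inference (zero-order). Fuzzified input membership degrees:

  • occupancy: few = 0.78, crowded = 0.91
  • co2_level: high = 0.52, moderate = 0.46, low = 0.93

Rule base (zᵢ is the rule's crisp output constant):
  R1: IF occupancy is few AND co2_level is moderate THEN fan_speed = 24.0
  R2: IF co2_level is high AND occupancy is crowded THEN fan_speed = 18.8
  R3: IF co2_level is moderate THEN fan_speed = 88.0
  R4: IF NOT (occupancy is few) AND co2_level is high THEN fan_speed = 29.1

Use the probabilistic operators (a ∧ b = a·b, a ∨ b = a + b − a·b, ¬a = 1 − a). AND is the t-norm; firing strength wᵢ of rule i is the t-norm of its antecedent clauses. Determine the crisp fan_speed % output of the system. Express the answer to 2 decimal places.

43.60

R1 (z=24.0): few=0.78, moderate=0.46; AND[a·b] → w = 0.3588
R2 (z=18.8): high=0.52, crowded=0.91; AND[a·b] → w = 0.4732
R3 (z=88.0): moderate=0.46 → w = 0.4600
R4 (z=29.1): ¬few=1−0.78=0.22, high=0.52; AND[a·b] → w = 0.1144
Weighted average = (0.3588·24.0 + 0.4732·18.8 + 0.4600·88.0 + 0.1144·29.1) / (0.3588 + 0.4732 + 0.4600 + 0.1144)
  = 61.3164 / 1.4064 = 43.60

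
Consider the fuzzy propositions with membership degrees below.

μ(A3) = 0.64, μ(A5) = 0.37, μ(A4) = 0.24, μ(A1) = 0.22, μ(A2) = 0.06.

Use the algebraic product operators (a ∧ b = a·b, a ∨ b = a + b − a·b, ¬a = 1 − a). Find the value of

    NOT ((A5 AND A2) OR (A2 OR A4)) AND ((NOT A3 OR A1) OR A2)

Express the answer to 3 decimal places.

A5 AND A2 = a·b on (0.3700, 0.0600) = 0.0222
A2 OR A4 = a + b − a·b on (0.0600, 0.2400) = 0.2856
(A5 AND A2) OR (A2 OR A4) = a + b − a·b on (0.0222, 0.2856) = 0.3015
NOT ((A5 AND A2) OR (A2 OR A4)) = 1 − 0.3015 = 0.6985
NOT A3 = 1 − 0.6400 = 0.3600
NOT A3 OR A1 = a + b − a·b on (0.3600, 0.2200) = 0.5008
(NOT A3 OR A1) OR A2 = a + b − a·b on (0.5008, 0.0600) = 0.5308
NOT ((A5 AND A2) OR (A2 OR A4)) AND ((NOT A3 OR A1) OR A2) = a·b on (0.6985, 0.5308) = 0.3708

0.371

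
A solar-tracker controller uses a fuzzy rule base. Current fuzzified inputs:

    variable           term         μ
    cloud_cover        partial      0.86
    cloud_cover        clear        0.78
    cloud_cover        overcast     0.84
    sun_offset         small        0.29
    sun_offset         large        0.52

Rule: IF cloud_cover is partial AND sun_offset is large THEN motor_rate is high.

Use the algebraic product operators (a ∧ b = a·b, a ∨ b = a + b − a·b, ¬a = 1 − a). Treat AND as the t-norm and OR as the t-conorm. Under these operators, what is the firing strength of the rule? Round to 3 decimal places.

0.447

firing strength: partial=0.86, large=0.52; AND[a·b] → w = 0.4472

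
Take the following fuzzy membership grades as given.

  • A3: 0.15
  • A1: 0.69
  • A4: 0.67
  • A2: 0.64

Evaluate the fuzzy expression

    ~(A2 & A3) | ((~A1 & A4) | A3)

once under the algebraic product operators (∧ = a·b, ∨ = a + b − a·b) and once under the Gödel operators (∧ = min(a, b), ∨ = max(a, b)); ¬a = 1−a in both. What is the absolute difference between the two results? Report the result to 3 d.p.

Under algebraic product:
  A2 & A3 = a·b on (0.6400, 0.1500) = 0.0960
  ~(A2 & A3) = 1 − 0.0960 = 0.9040
  ~A1 = 1 − 0.6900 = 0.3100
  ~A1 & A4 = a·b on (0.3100, 0.6700) = 0.2077
  (~A1 & A4) | A3 = a + b − a·b on (0.2077, 0.1500) = 0.3265
  ~(A2 & A3) | ((~A1 & A4) | A3) = a + b − a·b on (0.9040, 0.3265) = 0.9353
  → value = 0.9353
Under Gödel:
  A2 & A3 = min(a, b) on (0.64, 0.15) = 0.15
  ~(A2 & A3) = 1 − 0.15 = 0.85
  ~A1 = 1 − 0.69 = 0.31
  ~A1 & A4 = min(a, b) on (0.31, 0.67) = 0.31
  (~A1 & A4) | A3 = max(a, b) on (0.31, 0.15) = 0.31
  ~(A2 & A3) | ((~A1 & A4) | A3) = max(a, b) on (0.85, 0.31) = 0.85
  → value = 0.8500
|0.9353 − 0.8500| = 0.085

0.085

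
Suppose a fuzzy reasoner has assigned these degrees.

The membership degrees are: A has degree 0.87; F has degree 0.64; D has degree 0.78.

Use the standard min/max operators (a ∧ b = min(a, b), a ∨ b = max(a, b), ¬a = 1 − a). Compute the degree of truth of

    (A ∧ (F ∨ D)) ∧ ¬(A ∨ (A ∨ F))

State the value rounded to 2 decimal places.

F ∨ D = max(a, b) on (0.64, 0.78) = 0.78
A ∧ (F ∨ D) = min(a, b) on (0.87, 0.78) = 0.78
A ∨ F = max(a, b) on (0.87, 0.64) = 0.87
A ∨ (A ∨ F) = max(a, b) on (0.87, 0.87) = 0.87
¬(A ∨ (A ∨ F)) = 1 − 0.87 = 0.13
(A ∧ (F ∨ D)) ∧ ¬(A ∨ (A ∨ F)) = min(a, b) on (0.78, 0.13) = 0.13

0.13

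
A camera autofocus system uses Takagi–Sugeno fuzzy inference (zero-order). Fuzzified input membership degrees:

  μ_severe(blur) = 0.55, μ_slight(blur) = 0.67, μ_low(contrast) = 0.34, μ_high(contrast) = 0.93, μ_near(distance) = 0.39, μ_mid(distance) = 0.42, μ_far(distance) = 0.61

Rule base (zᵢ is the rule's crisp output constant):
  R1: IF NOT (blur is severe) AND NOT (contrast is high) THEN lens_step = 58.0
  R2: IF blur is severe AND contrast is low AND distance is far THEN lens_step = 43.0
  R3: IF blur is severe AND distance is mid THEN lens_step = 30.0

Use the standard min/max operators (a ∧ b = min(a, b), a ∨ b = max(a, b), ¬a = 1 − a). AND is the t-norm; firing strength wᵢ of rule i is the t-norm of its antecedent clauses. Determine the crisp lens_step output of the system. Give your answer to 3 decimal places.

37.687

R1 (z=58.0): ¬severe=1−0.55=0.45, ¬high=1−0.93=0.07; AND[min(a, b)] → w = 0.07
R2 (z=43.0): severe=0.55, low=0.34, far=0.61; AND[min(a, b)] → w = 0.34
R3 (z=30.0): severe=0.55, mid=0.42; AND[min(a, b)] → w = 0.42
Weighted average = (0.07·58.0 + 0.34·43.0 + 0.42·30.0) / (0.07 + 0.34 + 0.42)
  = 31.2800 / 0.8300 = 37.687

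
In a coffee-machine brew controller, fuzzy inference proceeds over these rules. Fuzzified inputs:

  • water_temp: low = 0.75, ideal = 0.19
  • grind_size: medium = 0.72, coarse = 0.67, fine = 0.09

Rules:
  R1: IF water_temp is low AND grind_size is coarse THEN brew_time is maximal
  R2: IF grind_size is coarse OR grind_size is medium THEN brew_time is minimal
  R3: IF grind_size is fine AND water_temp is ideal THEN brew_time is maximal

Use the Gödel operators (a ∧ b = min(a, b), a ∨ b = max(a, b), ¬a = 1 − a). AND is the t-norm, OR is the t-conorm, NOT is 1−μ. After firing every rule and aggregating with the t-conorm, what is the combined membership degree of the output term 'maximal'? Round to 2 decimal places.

0.67

R1: low=0.75, coarse=0.67; AND[min(a, b)] → w = 0.67
R2: coarse=0.67, medium=0.72; OR[max(a, b)] → w = 0.72
R3: fine=0.09, ideal=0.19; AND[min(a, b)] → w = 0.09
Rules with consequent 'maximal': {R1, R3} → strengths 0.67, 0.09
Aggregate via t-conorm [max(a, b)]: 0.67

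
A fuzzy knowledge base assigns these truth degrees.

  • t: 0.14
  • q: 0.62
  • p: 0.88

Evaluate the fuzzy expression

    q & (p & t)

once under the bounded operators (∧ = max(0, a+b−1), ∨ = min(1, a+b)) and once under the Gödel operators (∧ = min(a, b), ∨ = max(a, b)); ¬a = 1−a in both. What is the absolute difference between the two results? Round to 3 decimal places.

0.140

Under bounded:
  p & t = max(0, a+b−1) on (0.88, 0.14) = 0.02
  q & (p & t) = max(0, a+b−1) on (0.62, 0.02) = 0.00
  → value = 0.0000
Under Gödel:
  p & t = min(a, b) on (0.88, 0.14) = 0.14
  q & (p & t) = min(a, b) on (0.62, 0.14) = 0.14
  → value = 0.1400
|0.0000 − 0.1400| = 0.140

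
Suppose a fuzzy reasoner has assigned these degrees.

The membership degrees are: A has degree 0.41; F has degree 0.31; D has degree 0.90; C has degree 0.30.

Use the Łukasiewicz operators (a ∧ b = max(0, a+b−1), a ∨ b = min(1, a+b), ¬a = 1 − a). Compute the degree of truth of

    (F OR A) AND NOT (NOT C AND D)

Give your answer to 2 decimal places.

0.12

F OR A = min(1, a+b) on (0.31, 0.41) = 0.72
NOT C = 1 − 0.30 = 0.70
NOT C AND D = max(0, a+b−1) on (0.70, 0.90) = 0.60
NOT (NOT C AND D) = 1 − 0.60 = 0.40
(F OR A) AND NOT (NOT C AND D) = max(0, a+b−1) on (0.72, 0.40) = 0.12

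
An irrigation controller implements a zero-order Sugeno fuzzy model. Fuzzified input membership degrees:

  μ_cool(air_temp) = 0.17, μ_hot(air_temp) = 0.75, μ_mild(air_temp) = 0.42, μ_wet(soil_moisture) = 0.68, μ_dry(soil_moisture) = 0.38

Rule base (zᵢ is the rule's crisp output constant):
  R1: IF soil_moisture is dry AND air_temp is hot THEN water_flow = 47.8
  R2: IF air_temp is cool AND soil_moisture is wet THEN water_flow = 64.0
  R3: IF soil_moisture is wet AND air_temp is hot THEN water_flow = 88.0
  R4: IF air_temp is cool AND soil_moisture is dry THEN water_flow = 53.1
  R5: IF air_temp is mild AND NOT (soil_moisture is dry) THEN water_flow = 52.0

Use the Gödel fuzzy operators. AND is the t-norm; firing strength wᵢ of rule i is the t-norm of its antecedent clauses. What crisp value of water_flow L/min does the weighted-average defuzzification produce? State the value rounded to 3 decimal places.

65.797

R1 (z=47.8): dry=0.38, hot=0.75; AND[min(a, b)] → w = 0.38
R2 (z=64.0): cool=0.17, wet=0.68; AND[min(a, b)] → w = 0.17
R3 (z=88.0): wet=0.68, hot=0.75; AND[min(a, b)] → w = 0.68
R4 (z=53.1): cool=0.17, dry=0.38; AND[min(a, b)] → w = 0.17
R5 (z=52.0): mild=0.42, ¬dry=1−0.38=0.62; AND[min(a, b)] → w = 0.42
Weighted average = (0.38·47.8 + 0.17·64.0 + 0.68·88.0 + 0.17·53.1 + 0.42·52.0) / (0.38 + 0.17 + 0.68 + 0.17 + 0.42)
  = 119.7510 / 1.8200 = 65.797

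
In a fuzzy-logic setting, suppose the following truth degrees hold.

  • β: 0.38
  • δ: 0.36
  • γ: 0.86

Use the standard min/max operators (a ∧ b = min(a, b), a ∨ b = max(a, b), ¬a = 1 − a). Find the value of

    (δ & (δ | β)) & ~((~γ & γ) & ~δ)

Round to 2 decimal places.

0.36

δ | β = max(a, b) on (0.36, 0.38) = 0.38
δ & (δ | β) = min(a, b) on (0.36, 0.38) = 0.36
~γ = 1 − 0.86 = 0.14
~γ & γ = min(a, b) on (0.14, 0.86) = 0.14
~δ = 1 − 0.36 = 0.64
(~γ & γ) & ~δ = min(a, b) on (0.14, 0.64) = 0.14
~((~γ & γ) & ~δ) = 1 − 0.14 = 0.86
(δ & (δ | β)) & ~((~γ & γ) & ~δ) = min(a, b) on (0.36, 0.86) = 0.36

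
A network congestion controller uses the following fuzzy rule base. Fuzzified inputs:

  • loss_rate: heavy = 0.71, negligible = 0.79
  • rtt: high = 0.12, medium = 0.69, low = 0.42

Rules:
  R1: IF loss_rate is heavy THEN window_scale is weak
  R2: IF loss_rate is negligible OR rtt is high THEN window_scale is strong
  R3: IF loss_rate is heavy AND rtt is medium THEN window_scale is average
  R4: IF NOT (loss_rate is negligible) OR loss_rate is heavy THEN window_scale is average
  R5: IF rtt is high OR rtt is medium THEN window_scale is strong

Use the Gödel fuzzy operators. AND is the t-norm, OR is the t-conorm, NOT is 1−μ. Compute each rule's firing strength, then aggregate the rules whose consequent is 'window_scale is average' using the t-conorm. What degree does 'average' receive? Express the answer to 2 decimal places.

0.71

R1: heavy=0.71 → w = 0.71
R2: negligible=0.79, high=0.12; OR[max(a, b)] → w = 0.79
R3: heavy=0.71, medium=0.69; AND[min(a, b)] → w = 0.69
R4: ¬negligible=1−0.79=0.21, heavy=0.71; OR[max(a, b)] → w = 0.71
R5: high=0.12, medium=0.69; OR[max(a, b)] → w = 0.69
Rules with consequent 'average': {R3, R4} → strengths 0.69, 0.71
Aggregate via t-conorm [max(a, b)]: 0.71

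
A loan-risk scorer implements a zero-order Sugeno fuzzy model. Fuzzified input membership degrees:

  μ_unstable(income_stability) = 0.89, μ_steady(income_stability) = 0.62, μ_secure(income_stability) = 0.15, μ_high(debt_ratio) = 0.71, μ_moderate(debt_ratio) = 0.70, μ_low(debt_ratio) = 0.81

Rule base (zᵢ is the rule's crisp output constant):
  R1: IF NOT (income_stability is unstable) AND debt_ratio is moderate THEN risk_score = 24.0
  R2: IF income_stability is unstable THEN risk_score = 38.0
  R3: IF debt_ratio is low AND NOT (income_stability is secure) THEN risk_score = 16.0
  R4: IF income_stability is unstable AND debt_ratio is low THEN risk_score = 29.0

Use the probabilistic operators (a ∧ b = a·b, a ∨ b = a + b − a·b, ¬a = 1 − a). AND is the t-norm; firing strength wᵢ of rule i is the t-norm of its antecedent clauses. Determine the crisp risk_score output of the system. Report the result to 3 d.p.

28.442

R1 (z=24.0): ¬unstable=1−0.89=0.11, moderate=0.70; AND[a·b] → w = 0.0770
R2 (z=38.0): unstable=0.89 → w = 0.8900
R3 (z=16.0): low=0.81, ¬secure=1−0.15=0.85; AND[a·b] → w = 0.6885
R4 (z=29.0): unstable=0.89, low=0.81; AND[a·b] → w = 0.7209
Weighted average = (0.0770·24.0 + 0.8900·38.0 + 0.6885·16.0 + 0.7209·29.0) / (0.0770 + 0.8900 + 0.6885 + 0.7209)
  = 67.5901 / 2.3764 = 28.442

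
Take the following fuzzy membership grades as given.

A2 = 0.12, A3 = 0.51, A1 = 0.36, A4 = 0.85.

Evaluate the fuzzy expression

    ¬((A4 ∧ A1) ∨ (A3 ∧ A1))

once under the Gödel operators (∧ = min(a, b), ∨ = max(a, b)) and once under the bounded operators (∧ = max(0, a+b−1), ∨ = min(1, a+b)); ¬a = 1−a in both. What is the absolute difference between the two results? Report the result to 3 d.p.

0.150

Under Gödel:
  A4 ∧ A1 = min(a, b) on (0.85, 0.36) = 0.36
  A3 ∧ A1 = min(a, b) on (0.51, 0.36) = 0.36
  (A4 ∧ A1) ∨ (A3 ∧ A1) = max(a, b) on (0.36, 0.36) = 0.36
  ¬((A4 ∧ A1) ∨ (A3 ∧ A1)) = 1 − 0.36 = 0.64
  → value = 0.6400
Under bounded:
  A4 ∧ A1 = max(0, a+b−1) on (0.85, 0.36) = 0.21
  A3 ∧ A1 = max(0, a+b−1) on (0.51, 0.36) = 0.00
  (A4 ∧ A1) ∨ (A3 ∧ A1) = min(1, a+b) on (0.21, 0.00) = 0.21
  ¬((A4 ∧ A1) ∨ (A3 ∧ A1)) = 1 − 0.21 = 0.79
  → value = 0.7900
|0.6400 − 0.7900| = 0.150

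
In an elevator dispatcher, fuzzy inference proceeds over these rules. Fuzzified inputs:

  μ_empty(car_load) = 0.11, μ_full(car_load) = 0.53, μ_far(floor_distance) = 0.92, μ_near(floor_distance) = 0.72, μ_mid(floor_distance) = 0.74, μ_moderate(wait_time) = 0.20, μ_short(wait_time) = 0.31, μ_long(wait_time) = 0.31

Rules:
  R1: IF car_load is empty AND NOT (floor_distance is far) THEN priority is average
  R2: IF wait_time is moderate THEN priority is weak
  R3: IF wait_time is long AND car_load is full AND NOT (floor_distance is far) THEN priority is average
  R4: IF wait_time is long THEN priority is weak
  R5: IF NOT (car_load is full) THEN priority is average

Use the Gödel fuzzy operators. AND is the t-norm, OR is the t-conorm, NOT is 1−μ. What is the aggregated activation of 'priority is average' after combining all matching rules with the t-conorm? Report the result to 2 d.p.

R1: empty=0.11, ¬far=1−0.92=0.08; AND[min(a, b)] → w = 0.08
R2: moderate=0.20 → w = 0.20
R3: long=0.31, full=0.53, ¬far=1−0.92=0.08; AND[min(a, b)] → w = 0.08
R4: long=0.31 → w = 0.31
R5: ¬full=1−0.53=0.47 → w = 0.47
Rules with consequent 'average': {R1, R3, R5} → strengths 0.08, 0.08, 0.47
Aggregate via t-conorm [max(a, b)]: 0.47

0.47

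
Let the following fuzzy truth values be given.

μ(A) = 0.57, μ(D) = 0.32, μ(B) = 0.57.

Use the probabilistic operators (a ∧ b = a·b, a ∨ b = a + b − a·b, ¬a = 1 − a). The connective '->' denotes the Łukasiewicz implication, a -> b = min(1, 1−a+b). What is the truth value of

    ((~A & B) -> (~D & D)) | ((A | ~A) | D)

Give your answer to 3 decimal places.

0.995

~A = 1 − 0.5700 = 0.4300
~A & B = a·b on (0.4300, 0.5700) = 0.2451
~D = 1 − 0.3200 = 0.6800
~D & D = a·b on (0.6800, 0.3200) = 0.2176
(~A & B) -> (~D & D)  [Łukasiewicz: min(1, 1−a+b)] with a=0.2451, b=0.2176 → 0.9725
~A = 1 − 0.5700 = 0.4300
A | ~A = a + b − a·b on (0.5700, 0.4300) = 0.7549
(A | ~A) | D = a + b − a·b on (0.7549, 0.3200) = 0.8333
((~A & B) -> (~D & D)) | ((A | ~A) | D) = a + b − a·b on (0.9725, 0.8333) = 0.9954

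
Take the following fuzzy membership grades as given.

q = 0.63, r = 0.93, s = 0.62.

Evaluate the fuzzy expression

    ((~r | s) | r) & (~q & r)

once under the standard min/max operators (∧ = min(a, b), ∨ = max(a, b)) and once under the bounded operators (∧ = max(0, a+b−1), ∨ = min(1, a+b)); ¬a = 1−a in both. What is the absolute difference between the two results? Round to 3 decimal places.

0.070

Under standard min/max:
  ~r = 1 − 0.93 = 0.07
  ~r | s = max(a, b) on (0.07, 0.62) = 0.62
  (~r | s) | r = max(a, b) on (0.62, 0.93) = 0.93
  ~q = 1 − 0.63 = 0.37
  ~q & r = min(a, b) on (0.37, 0.93) = 0.37
  ((~r | s) | r) & (~q & r) = min(a, b) on (0.93, 0.37) = 0.37
  → value = 0.3700
Under bounded:
  ~r = 1 − 0.93 = 0.07
  ~r | s = min(1, a+b) on (0.07, 0.62) = 0.69
  (~r | s) | r = min(1, a+b) on (0.69, 0.93) = 1.00
  ~q = 1 − 0.63 = 0.37
  ~q & r = max(0, a+b−1) on (0.37, 0.93) = 0.30
  ((~r | s) | r) & (~q & r) = max(0, a+b−1) on (1.00, 0.30) = 0.30
  → value = 0.3000
|0.3700 − 0.3000| = 0.070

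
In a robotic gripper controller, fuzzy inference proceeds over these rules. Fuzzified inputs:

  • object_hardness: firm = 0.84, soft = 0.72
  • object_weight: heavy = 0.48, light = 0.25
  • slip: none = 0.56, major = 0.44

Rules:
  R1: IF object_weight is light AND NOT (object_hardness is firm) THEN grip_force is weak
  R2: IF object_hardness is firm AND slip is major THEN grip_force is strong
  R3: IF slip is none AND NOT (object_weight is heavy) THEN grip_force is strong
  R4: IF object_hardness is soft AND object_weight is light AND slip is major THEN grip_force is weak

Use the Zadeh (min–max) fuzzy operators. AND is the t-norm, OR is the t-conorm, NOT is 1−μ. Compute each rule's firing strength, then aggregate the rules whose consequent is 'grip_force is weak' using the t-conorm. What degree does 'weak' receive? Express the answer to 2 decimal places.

0.25

R1: light=0.25, ¬firm=1−0.84=0.16; AND[min(a, b)] → w = 0.16
R2: firm=0.84, major=0.44; AND[min(a, b)] → w = 0.44
R3: none=0.56, ¬heavy=1−0.48=0.52; AND[min(a, b)] → w = 0.52
R4: soft=0.72, light=0.25, major=0.44; AND[min(a, b)] → w = 0.25
Rules with consequent 'weak': {R1, R4} → strengths 0.16, 0.25
Aggregate via t-conorm [max(a, b)]: 0.25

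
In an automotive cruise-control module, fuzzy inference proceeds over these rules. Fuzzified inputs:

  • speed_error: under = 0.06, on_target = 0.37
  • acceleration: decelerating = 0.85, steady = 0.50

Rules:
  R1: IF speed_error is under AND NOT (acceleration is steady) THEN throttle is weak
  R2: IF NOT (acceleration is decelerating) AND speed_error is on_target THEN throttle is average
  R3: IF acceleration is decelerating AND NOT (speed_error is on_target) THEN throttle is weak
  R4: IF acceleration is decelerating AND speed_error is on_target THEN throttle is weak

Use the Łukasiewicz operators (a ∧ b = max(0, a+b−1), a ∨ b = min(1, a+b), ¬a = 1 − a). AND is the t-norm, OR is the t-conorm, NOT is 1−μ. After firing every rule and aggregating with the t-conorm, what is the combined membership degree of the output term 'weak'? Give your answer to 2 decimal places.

0.70

R1: under=0.06, ¬steady=1−0.50=0.50; AND[max(0, a+b−1)] → w = 0.00
R2: ¬decelerating=1−0.85=0.15, on_target=0.37; AND[max(0, a+b−1)] → w = 0.00
R3: decelerating=0.85, ¬on_target=1−0.37=0.63; AND[max(0, a+b−1)] → w = 0.48
R4: decelerating=0.85, on_target=0.37; AND[max(0, a+b−1)] → w = 0.22
Rules with consequent 'weak': {R1, R3, R4} → strengths 0.00, 0.48, 0.22
Aggregate via t-conorm [min(1, a+b)]: 0.70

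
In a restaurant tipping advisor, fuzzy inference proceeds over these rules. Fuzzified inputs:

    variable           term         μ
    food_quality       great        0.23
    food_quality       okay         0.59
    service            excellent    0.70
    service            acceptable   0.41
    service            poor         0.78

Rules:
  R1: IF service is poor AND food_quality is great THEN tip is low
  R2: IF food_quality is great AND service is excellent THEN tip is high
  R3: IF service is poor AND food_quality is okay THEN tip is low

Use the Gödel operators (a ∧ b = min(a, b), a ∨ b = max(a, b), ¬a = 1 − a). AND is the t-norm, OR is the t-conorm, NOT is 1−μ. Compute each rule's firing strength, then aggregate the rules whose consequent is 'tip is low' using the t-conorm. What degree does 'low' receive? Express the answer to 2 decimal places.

0.59

R1: poor=0.78, great=0.23; AND[min(a, b)] → w = 0.23
R2: great=0.23, excellent=0.70; AND[min(a, b)] → w = 0.23
R3: poor=0.78, okay=0.59; AND[min(a, b)] → w = 0.59
Rules with consequent 'low': {R1, R3} → strengths 0.23, 0.59
Aggregate via t-conorm [max(a, b)]: 0.59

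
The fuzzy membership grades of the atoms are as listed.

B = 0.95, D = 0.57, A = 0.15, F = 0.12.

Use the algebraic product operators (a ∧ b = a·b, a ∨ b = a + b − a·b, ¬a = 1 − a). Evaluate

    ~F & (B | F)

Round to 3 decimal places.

0.841

~F = 1 − 0.1200 = 0.8800
B | F = a + b − a·b on (0.9500, 0.1200) = 0.9560
~F & (B | F) = a·b on (0.8800, 0.9560) = 0.8413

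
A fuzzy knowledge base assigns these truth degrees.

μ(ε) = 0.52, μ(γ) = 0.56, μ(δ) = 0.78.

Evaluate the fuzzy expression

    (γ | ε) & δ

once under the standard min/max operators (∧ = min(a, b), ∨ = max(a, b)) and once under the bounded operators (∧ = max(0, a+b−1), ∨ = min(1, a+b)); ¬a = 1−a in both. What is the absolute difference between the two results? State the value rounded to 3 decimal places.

0.220

Under standard min/max:
  γ | ε = max(a, b) on (0.56, 0.52) = 0.56
  (γ | ε) & δ = min(a, b) on (0.56, 0.78) = 0.56
  → value = 0.5600
Under bounded:
  γ | ε = min(1, a+b) on (0.56, 0.52) = 1.00
  (γ | ε) & δ = max(0, a+b−1) on (1.00, 0.78) = 0.78
  → value = 0.7800
|0.5600 − 0.7800| = 0.220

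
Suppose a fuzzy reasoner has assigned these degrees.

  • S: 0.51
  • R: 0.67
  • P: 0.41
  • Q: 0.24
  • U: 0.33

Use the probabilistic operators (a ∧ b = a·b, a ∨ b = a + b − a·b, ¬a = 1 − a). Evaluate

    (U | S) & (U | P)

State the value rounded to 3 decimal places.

0.406

U | S = a + b − a·b on (0.3300, 0.5100) = 0.6717
U | P = a + b − a·b on (0.3300, 0.4100) = 0.6047
(U | S) & (U | P) = a·b on (0.6717, 0.6047) = 0.4062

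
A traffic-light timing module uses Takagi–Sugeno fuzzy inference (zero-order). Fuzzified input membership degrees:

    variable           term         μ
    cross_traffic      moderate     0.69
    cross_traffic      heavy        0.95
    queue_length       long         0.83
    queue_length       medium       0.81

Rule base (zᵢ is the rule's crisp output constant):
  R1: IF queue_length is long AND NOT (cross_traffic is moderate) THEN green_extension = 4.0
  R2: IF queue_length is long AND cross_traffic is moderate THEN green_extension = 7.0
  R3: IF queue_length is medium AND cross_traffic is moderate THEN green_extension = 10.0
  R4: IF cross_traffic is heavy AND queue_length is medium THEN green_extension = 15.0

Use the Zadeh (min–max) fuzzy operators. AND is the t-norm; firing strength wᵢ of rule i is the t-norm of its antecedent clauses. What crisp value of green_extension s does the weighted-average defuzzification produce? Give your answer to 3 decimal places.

R1 (z=4.0): long=0.83, ¬moderate=1−0.69=0.31; AND[min(a, b)] → w = 0.31
R2 (z=7.0): long=0.83, moderate=0.69; AND[min(a, b)] → w = 0.69
R3 (z=10.0): medium=0.81, moderate=0.69; AND[min(a, b)] → w = 0.69
R4 (z=15.0): heavy=0.95, medium=0.81; AND[min(a, b)] → w = 0.81
Weighted average = (0.31·4.0 + 0.69·7.0 + 0.69·10.0 + 0.81·15.0) / (0.31 + 0.69 + 0.69 + 0.81)
  = 25.1200 / 2.5000 = 10.048

10.048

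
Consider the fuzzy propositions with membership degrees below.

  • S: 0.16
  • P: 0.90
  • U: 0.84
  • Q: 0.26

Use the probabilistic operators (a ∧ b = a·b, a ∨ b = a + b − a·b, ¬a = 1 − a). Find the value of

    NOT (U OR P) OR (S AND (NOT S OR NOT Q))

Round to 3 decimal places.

0.167

U OR P = a + b − a·b on (0.8400, 0.9000) = 0.9840
NOT (U OR P) = 1 − 0.9840 = 0.0160
NOT S = 1 − 0.1600 = 0.8400
NOT Q = 1 − 0.2600 = 0.7400
NOT S OR NOT Q = a + b − a·b on (0.8400, 0.7400) = 0.9584
S AND (NOT S OR NOT Q) = a·b on (0.1600, 0.9584) = 0.1533
NOT (U OR P) OR (S AND (NOT S OR NOT Q)) = a + b − a·b on (0.0160, 0.1533) = 0.1669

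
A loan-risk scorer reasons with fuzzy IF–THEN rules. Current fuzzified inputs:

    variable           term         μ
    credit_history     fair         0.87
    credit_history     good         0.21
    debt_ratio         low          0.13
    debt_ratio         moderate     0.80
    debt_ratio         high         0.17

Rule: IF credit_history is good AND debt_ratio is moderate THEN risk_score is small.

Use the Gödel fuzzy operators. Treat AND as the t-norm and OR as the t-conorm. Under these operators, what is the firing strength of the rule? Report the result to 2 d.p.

firing strength: good=0.21, moderate=0.80; AND[min(a, b)] → w = 0.21

0.21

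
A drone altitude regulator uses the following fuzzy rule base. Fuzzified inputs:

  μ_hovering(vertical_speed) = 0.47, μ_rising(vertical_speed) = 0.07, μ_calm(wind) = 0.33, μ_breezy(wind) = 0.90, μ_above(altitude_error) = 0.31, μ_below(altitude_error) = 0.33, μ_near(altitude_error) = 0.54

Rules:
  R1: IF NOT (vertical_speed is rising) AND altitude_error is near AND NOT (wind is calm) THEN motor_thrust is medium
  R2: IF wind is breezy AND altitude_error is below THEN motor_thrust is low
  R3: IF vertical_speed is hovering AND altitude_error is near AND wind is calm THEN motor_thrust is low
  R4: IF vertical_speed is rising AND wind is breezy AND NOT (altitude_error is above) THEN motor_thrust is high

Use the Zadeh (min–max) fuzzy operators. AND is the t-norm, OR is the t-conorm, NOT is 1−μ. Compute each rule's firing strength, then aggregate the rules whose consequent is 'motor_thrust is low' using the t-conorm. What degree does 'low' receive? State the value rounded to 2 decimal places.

0.33

R1: ¬rising=1−0.07=0.93, near=0.54, ¬calm=1−0.33=0.67; AND[min(a, b)] → w = 0.54
R2: breezy=0.90, below=0.33; AND[min(a, b)] → w = 0.33
R3: hovering=0.47, near=0.54, calm=0.33; AND[min(a, b)] → w = 0.33
R4: rising=0.07, breezy=0.90, ¬above=1−0.31=0.69; AND[min(a, b)] → w = 0.07
Rules with consequent 'low': {R2, R3} → strengths 0.33, 0.33
Aggregate via t-conorm [max(a, b)]: 0.33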